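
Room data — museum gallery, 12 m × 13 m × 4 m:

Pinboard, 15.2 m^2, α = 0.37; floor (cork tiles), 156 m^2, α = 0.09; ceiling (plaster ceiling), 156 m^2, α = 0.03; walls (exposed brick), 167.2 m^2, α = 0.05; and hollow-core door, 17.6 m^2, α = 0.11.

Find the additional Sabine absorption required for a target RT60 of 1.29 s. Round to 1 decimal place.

43.2 sabins

Equivalent absorption area: A₁ = 15.2*0.37 + 156*0.09 + 156*0.03 + 167.2*0.05 + 17.6*0.11 = 34.640 m^2.
Target A₂ = 0.161·624/1.29 = 77.879 sabins (V = 624 m³).
ΔA = A₂ − A₁ = 77.879 − 34.640 = 43.2 sabins.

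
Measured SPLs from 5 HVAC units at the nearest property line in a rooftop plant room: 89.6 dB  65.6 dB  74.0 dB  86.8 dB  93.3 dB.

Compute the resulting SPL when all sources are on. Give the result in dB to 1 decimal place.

95.5 dB

Σ 10^(Lᵢ/10) = 3.557e+09.
Combined level = 10 log₁₀(3.557e+09) = 95.5 dB.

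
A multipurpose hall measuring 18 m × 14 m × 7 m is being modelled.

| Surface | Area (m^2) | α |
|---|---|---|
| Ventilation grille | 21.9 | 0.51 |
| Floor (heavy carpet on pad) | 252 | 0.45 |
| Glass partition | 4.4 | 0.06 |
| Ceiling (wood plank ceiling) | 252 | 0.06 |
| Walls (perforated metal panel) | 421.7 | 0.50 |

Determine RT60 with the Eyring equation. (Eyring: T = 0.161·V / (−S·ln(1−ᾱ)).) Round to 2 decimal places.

0.65 s

S = Σ Sᵢ = 952.0 m^2.
Σ(Sᵢαᵢ) = 21.9·0.51 + 252·0.45 + 4.4·0.06 + 252·0.06 + 421.7·0.50 = 350.803.
ᾱ = 350.803 / 952.0 = 0.3685.
Eyring denominator: −S ln(1−ᾱ) = 437.594.
V = 18 × 14 × 7 = 1764 m³.
T = 0.161·V/[−S·ln(1−ᾱ)] = 0.161·1764/437.594 = 0.65 s.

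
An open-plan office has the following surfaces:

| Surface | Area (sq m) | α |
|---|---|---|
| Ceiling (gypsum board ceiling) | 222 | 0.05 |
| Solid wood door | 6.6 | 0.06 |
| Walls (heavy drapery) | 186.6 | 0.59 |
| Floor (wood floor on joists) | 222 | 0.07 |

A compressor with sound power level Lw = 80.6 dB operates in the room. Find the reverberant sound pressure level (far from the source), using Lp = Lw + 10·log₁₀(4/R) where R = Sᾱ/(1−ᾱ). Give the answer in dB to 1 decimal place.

64.2 dB

Σ(Sᵢαᵢ) = 222·0.05 + 6.6·0.06 + 186.6·0.59 + 222·0.07 = 137.130; total area S = 637.2 sq m.
ᾱ = 137.130/637.2 = 0.2152; R = Sᾱ/(1−ᾱ) = 137.130/(1−0.2152) = 174.732 sq m.
Lp = 80.6 + 10·log₁₀(4/174.732) = 80.6 + (-16.40) = 64.2 dB.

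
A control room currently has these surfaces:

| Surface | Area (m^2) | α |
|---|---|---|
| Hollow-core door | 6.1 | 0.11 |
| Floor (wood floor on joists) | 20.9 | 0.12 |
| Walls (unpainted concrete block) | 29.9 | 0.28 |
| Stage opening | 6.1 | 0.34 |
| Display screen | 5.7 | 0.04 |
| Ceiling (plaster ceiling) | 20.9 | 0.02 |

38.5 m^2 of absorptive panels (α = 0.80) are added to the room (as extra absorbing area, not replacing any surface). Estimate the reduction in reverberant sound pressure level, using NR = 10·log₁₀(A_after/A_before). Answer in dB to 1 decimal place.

5.0 dB

Total absorption A_before = 6.1×0.11 + 20.9×0.12 + 29.9×0.28 + 6.1×0.34 + 5.7×0.04 + 20.9×0.02
  = 0.671 + 2.508 + 8.372 + 2.074 + 0.228 + 0.418 = 14.271 m^2 sabins.
Treatment contributes 38.5·0.80 = 30.800 sabins.
A_after = 14.271 + 30.800 = 45.071 sabins.
Reduction = 10 log₁₀(A_after/A_before) = 10 log₁₀(3.1582) = 5.0 dB.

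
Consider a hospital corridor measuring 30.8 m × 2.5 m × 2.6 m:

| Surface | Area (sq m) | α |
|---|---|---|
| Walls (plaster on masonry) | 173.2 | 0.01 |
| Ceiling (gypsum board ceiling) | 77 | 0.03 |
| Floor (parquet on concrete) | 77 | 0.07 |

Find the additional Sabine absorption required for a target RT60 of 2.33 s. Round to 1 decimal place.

A₁ = Σ Sᵢαᵢ = 173.2·0.01 + 77·0.03 + 77·0.07 = 9.432 sabins.
For T = 2.33 s, need A₂ = 0.161·V/T = 0.161·200.2/2.33 = 13.834 sabins.
Shortfall: 13.834 − 9.432 = 4.4 sabins.

4.4 sabins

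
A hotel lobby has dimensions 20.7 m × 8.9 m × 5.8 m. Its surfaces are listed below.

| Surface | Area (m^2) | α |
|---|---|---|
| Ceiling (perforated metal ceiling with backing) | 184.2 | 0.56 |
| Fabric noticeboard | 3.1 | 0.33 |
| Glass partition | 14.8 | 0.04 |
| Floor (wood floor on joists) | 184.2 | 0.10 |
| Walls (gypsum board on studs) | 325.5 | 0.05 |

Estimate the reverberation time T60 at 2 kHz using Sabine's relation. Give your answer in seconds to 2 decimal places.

1.23 seconds

Summing Sᵢαᵢ: 103.152 + 1.023 + 0.592 + 18.420 + 16.275 → A = 139.462 sabins.
Room volume: 1068.534 m³.
Sabine: RT60 = 0.161 × 1068.534 / 139.462 = 1.23 s.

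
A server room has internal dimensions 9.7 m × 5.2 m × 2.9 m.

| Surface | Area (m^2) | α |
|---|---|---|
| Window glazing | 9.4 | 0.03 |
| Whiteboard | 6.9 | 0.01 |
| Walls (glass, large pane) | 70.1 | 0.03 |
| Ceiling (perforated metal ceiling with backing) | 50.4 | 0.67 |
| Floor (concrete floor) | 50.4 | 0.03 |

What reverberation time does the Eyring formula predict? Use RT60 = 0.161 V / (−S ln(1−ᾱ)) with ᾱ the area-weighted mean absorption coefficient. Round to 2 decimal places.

Total surface area S = 9.4 + 6.9 + 70.1 + 50.4 + 50.4 = 187.2 m^2.
Σ(Sᵢαᵢ) = 9.4·0.03 + 6.9·0.01 + 70.1·0.03 + 50.4·0.67 + 50.4·0.03 = 37.734.
ᾱ = 37.734 / 187.2 = 0.2016.
Eyring denominator: −S ln(1−ᾱ) = 42.147.
V = 9.7 × 5.2 × 2.9 = 146.276 m³.
RT60 = 0.161 × 146.276 / 42.147 = 0.56 s.

0.56 s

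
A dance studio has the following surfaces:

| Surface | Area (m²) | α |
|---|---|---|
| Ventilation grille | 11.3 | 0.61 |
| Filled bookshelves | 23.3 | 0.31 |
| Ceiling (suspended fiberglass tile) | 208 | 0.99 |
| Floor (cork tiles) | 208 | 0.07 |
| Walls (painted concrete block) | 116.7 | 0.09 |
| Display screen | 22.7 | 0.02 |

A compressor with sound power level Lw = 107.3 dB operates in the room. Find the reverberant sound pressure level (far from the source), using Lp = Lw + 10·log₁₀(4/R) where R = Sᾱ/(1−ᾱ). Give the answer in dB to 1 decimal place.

87.1 dB

Σ(Sᵢαᵢ) = 11.3×0.61 + 23.3×0.31 + 208×0.99 + 208×0.07 + 116.7×0.09 + 22.7×0.02 = 245.553; total area S = 590.0 m².
ᾱ = 245.553/590.0 = 0.4162; R = Sᾱ/(1−ᾱ) = 245.553/(1−0.4162) = 420.612 m².
Lp = Lw + 10 log₁₀(4/R) = 107.3 -20.22 = 87.1 dB.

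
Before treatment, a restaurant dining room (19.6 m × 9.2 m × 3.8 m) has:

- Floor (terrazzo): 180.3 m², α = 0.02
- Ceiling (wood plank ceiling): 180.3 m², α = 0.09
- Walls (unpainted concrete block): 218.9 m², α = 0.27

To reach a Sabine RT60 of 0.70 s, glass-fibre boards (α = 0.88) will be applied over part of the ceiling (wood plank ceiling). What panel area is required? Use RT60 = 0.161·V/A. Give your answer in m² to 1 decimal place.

99.6

Equivalent absorption area: A₁ = 180.3×0.02 + 180.3×0.09 + 218.9×0.27 = 78.936 m².
Required A₂ = 0.161·685.216/0.70 = 157.600 sabins.
Absorption to add: 157.600 − 78.936 = 78.664 sabins.
Each m² of panel replacing the ceiling (wood plank ceiling) adds (0.88 − 0.09) = 0.79 sabins.
Panel area = 78.664 / 0.79 = 99.6 m².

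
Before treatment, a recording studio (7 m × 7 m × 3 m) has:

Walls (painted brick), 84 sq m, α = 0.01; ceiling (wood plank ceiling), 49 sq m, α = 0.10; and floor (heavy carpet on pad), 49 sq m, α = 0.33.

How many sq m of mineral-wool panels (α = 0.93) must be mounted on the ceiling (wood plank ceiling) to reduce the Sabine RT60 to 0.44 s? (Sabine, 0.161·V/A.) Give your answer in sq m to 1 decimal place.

Equivalent absorption area: A₁ = 84·0.01 + 49·0.10 + 49·0.33 = 21.910 sq m.
Required A₂ = 0.161·147/0.44 = 53.789 sabins.
ΔA needed = 53.789 − 21.910 = 31.879 sabins.
Each sq m of panel replacing the ceiling (wood plank ceiling) adds (0.93 − 0.10) = 0.83 sabins.
Panel area = 31.879 / 0.83 = 38.4 sq m.

38.4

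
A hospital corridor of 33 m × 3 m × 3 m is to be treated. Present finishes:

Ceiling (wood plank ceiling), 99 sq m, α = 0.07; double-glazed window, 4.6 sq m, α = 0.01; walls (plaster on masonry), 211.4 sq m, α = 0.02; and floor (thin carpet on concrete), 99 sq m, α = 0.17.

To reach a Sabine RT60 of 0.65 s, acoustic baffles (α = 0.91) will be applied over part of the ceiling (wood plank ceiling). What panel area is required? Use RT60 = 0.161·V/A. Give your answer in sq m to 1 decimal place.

54.2

Summing Sᵢαᵢ: 6.930 + 0.046 + 4.228 + 16.830 → A₁ = 28.034 sabins.
V = 297 m³. Target absorption A₂ = 0.161 × 297 / 0.65 = 73.565 sabins.
Absorption to add: 73.565 − 28.034 = 45.531 sabins.
Net gain per sq m: Δα = 0.91 − 0.07 = 0.84.
Panel area = 45.531 / 0.84 = 54.2 sq m.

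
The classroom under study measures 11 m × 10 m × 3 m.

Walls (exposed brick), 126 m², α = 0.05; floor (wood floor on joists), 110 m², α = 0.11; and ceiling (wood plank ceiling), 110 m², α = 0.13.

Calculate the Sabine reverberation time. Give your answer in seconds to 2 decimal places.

1.62 s

A = Σ Sᵢαᵢ = 126·0.05 + 110·0.11 + 110·0.13 = 32.700 sabins.
V = 11·10·3 = 330 m³.
RT60 = 0.161 · V / A = 0.161 × 330 / 32.700 = 1.62 s.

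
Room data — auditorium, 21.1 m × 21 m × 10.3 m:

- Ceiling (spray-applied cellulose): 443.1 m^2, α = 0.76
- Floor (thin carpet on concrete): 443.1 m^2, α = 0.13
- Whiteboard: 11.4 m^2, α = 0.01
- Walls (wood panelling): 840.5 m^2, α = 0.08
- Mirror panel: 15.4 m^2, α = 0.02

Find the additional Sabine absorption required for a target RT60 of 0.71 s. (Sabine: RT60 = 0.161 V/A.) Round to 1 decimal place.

Summing Sᵢαᵢ: 336.756 + 57.603 + 0.114 + 67.240 + 0.308 → A₁ = 462.021 sabins.
For T = 0.71 s, need A₂ = 0.161·V/T = 0.161·4563.93/0.71 = 1034.919 sabins.
ΔA = A₂ − A₁ = 1034.919 − 462.021 = 572.9 sabins.

572.9 sabins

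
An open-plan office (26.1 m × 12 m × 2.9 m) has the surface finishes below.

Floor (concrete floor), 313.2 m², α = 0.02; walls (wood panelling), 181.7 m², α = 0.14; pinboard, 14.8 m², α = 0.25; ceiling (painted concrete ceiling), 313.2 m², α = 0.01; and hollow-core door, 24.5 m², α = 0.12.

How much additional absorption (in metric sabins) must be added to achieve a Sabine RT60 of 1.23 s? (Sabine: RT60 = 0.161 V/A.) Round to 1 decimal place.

Total absorption A₁ = 313.2·0.02 + 181.7·0.14 + 14.8·0.25 + 313.2·0.01 + 24.5·0.12
  = 6.264 + 25.438 + 3.700 + 3.132 + 2.940 = 41.474 m² sabins.
Target A₂ = 0.161·908.28/1.23 = 118.889 sabins (V = 908.28 m³).
Shortfall: 118.889 − 41.474 = 77.4 sabins.

77.4 sabins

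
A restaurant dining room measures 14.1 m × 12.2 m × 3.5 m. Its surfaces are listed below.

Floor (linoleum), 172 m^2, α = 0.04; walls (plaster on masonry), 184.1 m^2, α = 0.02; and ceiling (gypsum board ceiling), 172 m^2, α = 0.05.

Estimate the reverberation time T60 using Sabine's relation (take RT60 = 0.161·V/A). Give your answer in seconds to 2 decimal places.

Equivalent absorption area: A = 172×0.04 + 184.1×0.02 + 172×0.05 = 19.162 m^2.
Volume V = 14.1 × 12.2 × 3.5 = 602.07 m³.
RT60 = 0.161 · V / A = 0.161 × 602.07 / 19.162 = 5.06 s.

5.06 sec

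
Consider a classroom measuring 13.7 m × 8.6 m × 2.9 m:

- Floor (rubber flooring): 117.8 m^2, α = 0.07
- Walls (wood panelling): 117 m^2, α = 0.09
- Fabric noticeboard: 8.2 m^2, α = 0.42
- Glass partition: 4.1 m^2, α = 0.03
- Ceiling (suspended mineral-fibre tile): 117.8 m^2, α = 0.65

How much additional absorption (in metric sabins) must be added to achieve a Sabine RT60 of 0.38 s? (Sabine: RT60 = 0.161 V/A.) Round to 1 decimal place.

Total absorption A₁ = 117.8*0.07 + 117*0.09 + 8.2*0.42 + 4.1*0.03 + 117.8*0.65
  = 8.246 + 10.530 + 3.444 + 0.123 + 76.570 = 98.913 m^2 sabins.
For T = 0.38 s, need A₂ = 0.161·V/T = 0.161·341.678/0.38 = 144.764 sabins.
Additional absorption ΔA = 144.764 − 98.913 = 45.9 sabins.

45.9 sabins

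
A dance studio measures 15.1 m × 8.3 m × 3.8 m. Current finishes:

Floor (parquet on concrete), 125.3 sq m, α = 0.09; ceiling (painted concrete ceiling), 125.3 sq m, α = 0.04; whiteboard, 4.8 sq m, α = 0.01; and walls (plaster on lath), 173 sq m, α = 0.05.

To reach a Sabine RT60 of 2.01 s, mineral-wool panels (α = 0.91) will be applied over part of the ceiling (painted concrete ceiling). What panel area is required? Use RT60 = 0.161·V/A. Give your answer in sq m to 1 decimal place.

15.1

Summing Sᵢαᵢ: 11.277 + 5.012 + 0.048 + 8.650 → A₁ = 24.987 sabins.
Required A₂ = 0.161·476.254/2.01 = 38.148 sabins.
ΔA needed = 38.148 − 24.987 = 13.161 sabins.
Net gain per sq m: Δα = 0.91 − 0.04 = 0.87.
Panel area = 13.161 / 0.87 = 15.1 sq m.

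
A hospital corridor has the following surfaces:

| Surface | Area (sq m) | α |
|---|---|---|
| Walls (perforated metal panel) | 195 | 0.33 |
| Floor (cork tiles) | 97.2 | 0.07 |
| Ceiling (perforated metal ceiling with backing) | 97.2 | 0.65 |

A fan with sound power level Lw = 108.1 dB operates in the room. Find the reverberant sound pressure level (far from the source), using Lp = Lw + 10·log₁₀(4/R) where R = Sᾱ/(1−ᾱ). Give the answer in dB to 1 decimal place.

91.0 dB

A = 134.334 sabins; S = 389.4 sq m.
ᾱ = 134.334/389.4 = 0.3450; R = Sᾱ/(1−ᾱ) = 134.334/(1−0.3450) = 205.090 sq m.
Lp = Lw + 10 log₁₀(4/R) = 108.1 -17.10 = 91.0 dB.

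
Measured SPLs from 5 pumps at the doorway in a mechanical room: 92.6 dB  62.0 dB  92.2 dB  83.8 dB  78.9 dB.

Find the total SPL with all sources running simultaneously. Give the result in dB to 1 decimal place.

Converting to relative power and adding: 10^(92.6/10) + 10^(62.0/10) + 10^(92.2/10) + 10^(83.8/10) + 10^(78.9/10) = 3.798e+09.
L_total = 10·log₁₀(3.798e+09) = 95.8 dB.

95.8 dB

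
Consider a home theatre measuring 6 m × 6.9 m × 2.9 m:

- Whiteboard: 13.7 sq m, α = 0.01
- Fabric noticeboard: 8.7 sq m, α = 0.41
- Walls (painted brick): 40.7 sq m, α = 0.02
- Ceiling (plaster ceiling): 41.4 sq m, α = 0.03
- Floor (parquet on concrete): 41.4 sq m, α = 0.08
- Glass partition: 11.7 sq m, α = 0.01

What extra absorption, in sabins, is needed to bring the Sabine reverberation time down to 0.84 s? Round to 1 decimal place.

A₁ = Σ Sᵢαᵢ = 13.7*0.01 + 8.7*0.41 + 40.7*0.02 + 41.4*0.03 + 41.4*0.08 + 11.7*0.01 = 9.189 sabins.
V = 120.06 m³. Required absorption A₂ = 0.161 × 120.06 / 0.84 = 23.012 sabins.
Shortfall: 23.012 − 9.189 = 13.8 sabins.

13.8 sabins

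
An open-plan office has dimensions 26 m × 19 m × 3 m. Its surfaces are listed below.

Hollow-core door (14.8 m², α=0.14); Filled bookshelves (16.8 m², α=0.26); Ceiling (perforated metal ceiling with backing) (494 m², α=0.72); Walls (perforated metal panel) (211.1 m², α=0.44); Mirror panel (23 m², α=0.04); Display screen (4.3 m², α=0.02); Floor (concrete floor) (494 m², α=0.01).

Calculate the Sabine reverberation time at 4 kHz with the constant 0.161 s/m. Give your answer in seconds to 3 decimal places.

0.518 seconds

A = Σ Sᵢαᵢ = 14.8*0.14 + 16.8*0.26 + 494*0.72 + 211.1*0.44 + 23*0.04 + 4.3*0.02 + 494*0.01 = 460.950 sabins.
Room volume: 1482 m³.
T = 0.161 V/A = 0.161·1482/460.950 = 0.518 s.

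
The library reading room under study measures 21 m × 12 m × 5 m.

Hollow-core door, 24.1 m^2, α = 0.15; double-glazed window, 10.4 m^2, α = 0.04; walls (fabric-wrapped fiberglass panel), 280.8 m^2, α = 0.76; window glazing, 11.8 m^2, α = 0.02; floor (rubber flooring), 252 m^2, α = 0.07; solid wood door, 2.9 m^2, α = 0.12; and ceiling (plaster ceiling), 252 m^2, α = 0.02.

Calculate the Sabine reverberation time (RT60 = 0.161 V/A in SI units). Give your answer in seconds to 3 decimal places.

0.843 s

Total absorption A = 24.1×0.15 + 10.4×0.04 + 280.8×0.76 + 11.8×0.02 + 252×0.07 + 2.9×0.12 + 252×0.02
  = 3.615 + 0.416 + 213.408 + 0.236 + 17.640 + 0.348 + 5.040 = 240.703 m^2 sabins.
Room volume: 1260 m³.
Sabine: RT60 = 0.161 × 1260 / 240.703 = 0.843 s.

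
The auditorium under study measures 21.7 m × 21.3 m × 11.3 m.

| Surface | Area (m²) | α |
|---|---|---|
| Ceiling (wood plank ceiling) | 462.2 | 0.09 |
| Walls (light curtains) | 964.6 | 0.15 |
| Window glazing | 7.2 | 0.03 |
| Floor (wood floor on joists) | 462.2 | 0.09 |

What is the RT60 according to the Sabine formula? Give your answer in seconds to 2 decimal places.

3.69 seconds

A = Σ Sᵢαᵢ = 462.2·0.09 + 964.6·0.15 + 7.2·0.03 + 462.2·0.09 = 228.102 sabins.
Volume V = 21.7 × 21.3 × 11.3 = 5222.973 m³.
T = 0.161 V/A = 0.161·5222.973/228.102 = 3.69 s.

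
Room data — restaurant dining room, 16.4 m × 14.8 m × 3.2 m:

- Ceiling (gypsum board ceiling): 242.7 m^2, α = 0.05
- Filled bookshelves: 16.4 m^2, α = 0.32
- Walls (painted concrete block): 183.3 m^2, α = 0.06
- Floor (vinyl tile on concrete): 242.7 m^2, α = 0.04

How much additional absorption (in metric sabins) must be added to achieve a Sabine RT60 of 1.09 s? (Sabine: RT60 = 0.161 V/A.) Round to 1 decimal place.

Total absorption A₁ = 242.7×0.05 + 16.4×0.32 + 183.3×0.06 + 242.7×0.04
  = 12.135 + 5.248 + 10.998 + 9.708 = 38.089 m^2 sabins.
V = 776.704 m³. Required absorption A₂ = 0.161 × 776.704 / 1.09 = 114.724 sabins.
Shortfall: 114.724 − 38.089 = 76.6 sabins.

76.6 sabins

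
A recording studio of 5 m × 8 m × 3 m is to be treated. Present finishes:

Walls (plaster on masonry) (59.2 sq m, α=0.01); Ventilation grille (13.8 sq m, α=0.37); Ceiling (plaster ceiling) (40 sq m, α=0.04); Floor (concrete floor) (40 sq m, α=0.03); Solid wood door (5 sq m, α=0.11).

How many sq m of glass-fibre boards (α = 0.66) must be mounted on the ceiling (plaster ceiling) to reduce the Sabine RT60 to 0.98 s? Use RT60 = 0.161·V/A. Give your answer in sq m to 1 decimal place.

A₁ = Σ Sᵢαᵢ = 59.2·0.01 + 13.8·0.37 + 40·0.04 + 40·0.03 + 5·0.11 = 9.048 sabins.
Required A₂ = 0.161·120/0.98 = 19.714 sabins.
ΔA needed = 19.714 − 9.048 = 10.666 sabins.
Net gain per sq m: Δα = 0.66 − 0.04 = 0.62.
Panel area = 10.666 / 0.62 = 17.2 sq m.

17.2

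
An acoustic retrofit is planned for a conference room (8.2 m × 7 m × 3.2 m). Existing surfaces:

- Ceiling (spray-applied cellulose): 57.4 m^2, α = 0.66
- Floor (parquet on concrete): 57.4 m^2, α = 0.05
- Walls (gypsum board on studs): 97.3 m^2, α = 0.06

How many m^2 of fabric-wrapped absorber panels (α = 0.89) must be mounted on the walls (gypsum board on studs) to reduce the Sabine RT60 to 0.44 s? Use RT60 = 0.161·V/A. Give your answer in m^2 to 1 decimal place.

24.8

Total absorption A₁ = 57.4×0.66 + 57.4×0.05 + 97.3×0.06
  = 37.884 + 2.870 + 5.838 = 46.592 m^2 sabins.
Required A₂ = 0.161·183.68/0.44 = 67.210 sabins.
Absorption to add: 67.210 − 46.592 = 20.618 sabins.
Net gain per m^2: Δα = 0.89 − 0.06 = 0.83.
Area = ΔA/Δα = 20.618/0.83 = 24.8 m^2.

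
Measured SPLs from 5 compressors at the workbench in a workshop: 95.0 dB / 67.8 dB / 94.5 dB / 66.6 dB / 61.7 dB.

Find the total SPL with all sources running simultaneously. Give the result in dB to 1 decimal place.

Σ 10^(Lᵢ/10) = 5.993e+09.
L_total = 10·log₁₀(5.993e+09) = 97.8 dB.

97.8 dB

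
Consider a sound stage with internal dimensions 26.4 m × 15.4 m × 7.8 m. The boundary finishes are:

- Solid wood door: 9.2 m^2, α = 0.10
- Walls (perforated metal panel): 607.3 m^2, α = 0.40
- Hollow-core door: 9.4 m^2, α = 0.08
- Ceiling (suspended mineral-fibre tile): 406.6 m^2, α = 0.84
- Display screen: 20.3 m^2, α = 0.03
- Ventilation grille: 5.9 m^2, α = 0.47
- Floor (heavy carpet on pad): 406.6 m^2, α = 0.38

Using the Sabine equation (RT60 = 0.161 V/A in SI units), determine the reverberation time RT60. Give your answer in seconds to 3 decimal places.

0.686 seconds

Equivalent absorption area: A = 9.2×0.10 + 607.3×0.40 + 9.4×0.08 + 406.6×0.84 + 20.3×0.03 + 5.9×0.47 + 406.6×0.38 = 744.026 m^2.
Room volume: 3171.168 m³.
Sabine: RT60 = 0.161 × 3171.168 / 744.026 = 0.686 s.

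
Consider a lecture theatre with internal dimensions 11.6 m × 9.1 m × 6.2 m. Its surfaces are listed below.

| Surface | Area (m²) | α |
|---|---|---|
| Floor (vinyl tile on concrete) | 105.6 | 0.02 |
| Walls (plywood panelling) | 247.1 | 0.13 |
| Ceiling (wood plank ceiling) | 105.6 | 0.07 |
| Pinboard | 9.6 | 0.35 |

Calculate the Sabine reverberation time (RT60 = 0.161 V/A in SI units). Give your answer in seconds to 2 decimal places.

2.34 sec

Summing Sᵢαᵢ: 2.112 + 32.123 + 7.392 + 3.360 → A = 44.987 sabins.
Volume V = 11.6 × 9.1 × 6.2 = 654.472 m³.
T = 0.161 V/A = 0.161·654.472/44.987 = 2.34 s.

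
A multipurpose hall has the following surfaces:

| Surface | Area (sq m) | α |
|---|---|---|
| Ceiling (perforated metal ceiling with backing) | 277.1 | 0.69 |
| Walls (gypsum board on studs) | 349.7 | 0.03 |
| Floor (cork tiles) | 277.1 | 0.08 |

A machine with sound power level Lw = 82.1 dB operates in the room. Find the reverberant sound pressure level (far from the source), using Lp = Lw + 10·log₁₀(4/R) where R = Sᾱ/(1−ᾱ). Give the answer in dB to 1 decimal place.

A = 223.858 sabins; S = 903.9 sq m.
ᾱ = 0.2477, so room constant R = A/(1−ᾱ) = 297.565 sq m.
Lp = 82.1 + 10·log₁₀(4/297.565) = 82.1 + (-18.72) = 63.4 dB.

63.4 dB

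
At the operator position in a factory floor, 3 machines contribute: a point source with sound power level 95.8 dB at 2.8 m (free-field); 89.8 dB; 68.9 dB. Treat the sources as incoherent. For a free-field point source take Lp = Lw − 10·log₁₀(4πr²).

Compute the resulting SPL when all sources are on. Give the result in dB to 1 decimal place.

Source at 2.8 m: Lp = 95.8 − 10·log₁₀(4π·2.8²) = 95.8 − 10·log₁₀(98.520) = 75.9 dB.
Σ 10^(Lᵢ/10) = 1.002e+09.
L_total = 10·log₁₀(1.002e+09) = 90.0 dB.

90.0 dB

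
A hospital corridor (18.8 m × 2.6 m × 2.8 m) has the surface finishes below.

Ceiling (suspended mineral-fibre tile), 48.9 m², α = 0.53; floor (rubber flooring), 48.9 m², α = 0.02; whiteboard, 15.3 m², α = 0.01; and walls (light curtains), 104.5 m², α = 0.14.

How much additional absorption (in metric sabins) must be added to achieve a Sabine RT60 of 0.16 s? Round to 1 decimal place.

96.0 sabins

Equivalent absorption area: A₁ = 48.9×0.53 + 48.9×0.02 + 15.3×0.01 + 104.5×0.14 = 41.678 m².
For T = 0.16 s, need A₂ = 0.161·V/T = 0.161·136.864/0.16 = 137.719 sabins.
ΔA = A₂ − A₁ = 137.719 − 41.678 = 96.0 sabins.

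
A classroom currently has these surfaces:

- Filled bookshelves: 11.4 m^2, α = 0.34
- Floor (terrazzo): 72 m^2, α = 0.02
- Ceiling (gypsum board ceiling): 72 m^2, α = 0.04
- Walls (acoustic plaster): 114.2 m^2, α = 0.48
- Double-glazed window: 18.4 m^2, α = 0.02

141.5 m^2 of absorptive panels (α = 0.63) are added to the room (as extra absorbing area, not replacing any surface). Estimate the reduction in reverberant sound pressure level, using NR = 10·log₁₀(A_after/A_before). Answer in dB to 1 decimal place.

Summing Sᵢαᵢ: 3.876 + 1.440 + 2.880 + 54.816 + 0.368 → A_before = 63.380 sabins.
Treatment contributes 141.5·0.63 = 89.145 sabins.
New total A_after = 152.525 sabins.
Reduction = 10 log₁₀(A_after/A_before) = 10 log₁₀(2.4065) = 3.8 dB.

3.8 dB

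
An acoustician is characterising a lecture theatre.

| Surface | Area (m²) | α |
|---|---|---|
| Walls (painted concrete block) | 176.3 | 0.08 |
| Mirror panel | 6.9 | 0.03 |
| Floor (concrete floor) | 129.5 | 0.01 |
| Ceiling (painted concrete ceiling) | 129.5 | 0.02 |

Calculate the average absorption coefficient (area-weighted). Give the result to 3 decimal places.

S = Σ Sᵢ = 176.3 + 6.9 + 129.5 + 129.5 = 442.2 m².
A = 176.3×0.08 + 6.9×0.03 + 129.5×0.01 + 129.5×0.02 = 18.196 sabins.
ᾱ = A/S = 0.041.

0.041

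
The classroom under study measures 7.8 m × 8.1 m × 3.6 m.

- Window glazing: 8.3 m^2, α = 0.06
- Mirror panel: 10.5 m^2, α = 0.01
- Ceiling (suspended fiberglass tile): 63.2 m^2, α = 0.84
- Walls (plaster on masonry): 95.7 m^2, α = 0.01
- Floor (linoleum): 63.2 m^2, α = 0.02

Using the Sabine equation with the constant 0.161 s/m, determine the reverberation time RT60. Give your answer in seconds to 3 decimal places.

Equivalent absorption area: A = 8.3×0.06 + 10.5×0.01 + 63.2×0.84 + 95.7×0.01 + 63.2×0.02 = 55.912 m^2.
Room volume: 227.448 m³.
Sabine: RT60 = 0.161 × 227.448 / 55.912 = 0.655 s.

0.655 seconds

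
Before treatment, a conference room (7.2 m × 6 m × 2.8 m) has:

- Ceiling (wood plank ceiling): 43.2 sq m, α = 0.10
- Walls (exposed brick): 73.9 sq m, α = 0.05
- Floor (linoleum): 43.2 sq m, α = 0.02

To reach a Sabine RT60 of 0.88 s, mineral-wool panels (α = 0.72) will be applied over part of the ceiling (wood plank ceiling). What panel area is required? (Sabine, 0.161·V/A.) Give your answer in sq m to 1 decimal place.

21.4

Summing Sᵢαᵢ: 4.320 + 3.695 + 0.864 → A₁ = 8.879 sabins.
Required A₂ = 0.161·120.96/0.88 = 22.130 sabins.
Absorption to add: 22.130 − 8.879 = 13.251 sabins.
Net gain per sq m: Δα = 0.72 − 0.10 = 0.62.
Panel area = 13.251 / 0.62 = 21.4 sq m.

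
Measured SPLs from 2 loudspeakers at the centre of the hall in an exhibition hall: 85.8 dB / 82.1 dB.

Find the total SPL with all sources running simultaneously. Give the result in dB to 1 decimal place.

87.3 dB

Σ 10^(Lᵢ/10) = 5.424e+08.
Combined level = 10 log₁₀(5.424e+08) = 87.3 dB.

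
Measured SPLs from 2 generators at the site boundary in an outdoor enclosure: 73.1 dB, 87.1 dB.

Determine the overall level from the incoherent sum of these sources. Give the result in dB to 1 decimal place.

Σ 10^(Lᵢ/10) = 5.333e+08.
L_total = 10·log₁₀(5.333e+08) = 87.3 dB.

87.3 dB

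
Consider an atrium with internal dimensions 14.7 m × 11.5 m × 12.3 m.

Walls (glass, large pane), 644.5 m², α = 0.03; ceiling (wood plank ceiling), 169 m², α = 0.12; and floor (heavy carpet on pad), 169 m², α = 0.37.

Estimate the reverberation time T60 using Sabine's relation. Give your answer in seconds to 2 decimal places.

3.28 s

A = Σ Sᵢαᵢ = 644.5×0.03 + 169×0.12 + 169×0.37 = 102.145 sabins.
Volume V = 14.7 × 11.5 × 12.3 = 2079.315 m³.
Sabine: RT60 = 0.161 × 2079.315 / 102.145 = 3.28 s.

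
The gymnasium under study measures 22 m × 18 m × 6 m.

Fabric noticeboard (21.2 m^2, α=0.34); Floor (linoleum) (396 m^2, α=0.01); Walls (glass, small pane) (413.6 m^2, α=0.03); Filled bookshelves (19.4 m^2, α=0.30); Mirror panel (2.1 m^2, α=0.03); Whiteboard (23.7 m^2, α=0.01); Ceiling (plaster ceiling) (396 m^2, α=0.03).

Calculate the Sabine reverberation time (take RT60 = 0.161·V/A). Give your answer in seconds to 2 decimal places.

Equivalent absorption area: A = 21.2×0.34 + 396×0.01 + 413.6×0.03 + 19.4×0.30 + 2.1×0.03 + 23.7×0.01 + 396×0.03 = 41.576 m^2.
V = 22·18·6 = 2376 m³.
T = 0.161 V/A = 0.161·2376/41.576 = 9.20 s.

9.20 s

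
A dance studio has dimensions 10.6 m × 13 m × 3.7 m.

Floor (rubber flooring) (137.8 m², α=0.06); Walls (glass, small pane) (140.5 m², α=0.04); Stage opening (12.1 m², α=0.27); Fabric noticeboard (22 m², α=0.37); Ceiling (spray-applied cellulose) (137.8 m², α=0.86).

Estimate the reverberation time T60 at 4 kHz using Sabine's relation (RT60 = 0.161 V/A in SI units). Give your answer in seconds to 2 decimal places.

0.57 s

Summing Sᵢαᵢ: 8.268 + 5.620 + 3.267 + 8.140 + 118.508 → A = 143.803 sabins.
Volume V = 10.6 × 13 × 3.7 = 509.86 m³.
Sabine: RT60 = 0.161 × 509.86 / 143.803 = 0.57 s.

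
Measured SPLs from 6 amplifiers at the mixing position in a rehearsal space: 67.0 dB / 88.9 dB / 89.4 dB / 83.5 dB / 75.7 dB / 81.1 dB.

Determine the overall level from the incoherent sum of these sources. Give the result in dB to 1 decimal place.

93.1 dB

Converting to relative power and adding: 10^(67.0/10) + 10^(88.9/10) + 10^(89.4/10) + 10^(83.5/10) + 10^(75.7/10) + 10^(81.1/10) = 2.042e+09.
L_total = 10·log₁₀(2.042e+09) = 93.1 dB.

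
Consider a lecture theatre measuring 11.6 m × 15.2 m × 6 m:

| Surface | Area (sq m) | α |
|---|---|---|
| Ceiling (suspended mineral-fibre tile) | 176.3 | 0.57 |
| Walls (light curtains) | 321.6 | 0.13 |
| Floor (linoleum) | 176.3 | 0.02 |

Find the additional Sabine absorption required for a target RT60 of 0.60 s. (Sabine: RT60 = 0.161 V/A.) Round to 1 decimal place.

138.1 sabins

A₁ = Σ Sᵢαᵢ = 176.3*0.57 + 321.6*0.13 + 176.3*0.02 = 145.825 sabins.
Target A₂ = 0.161·1057.92/0.60 = 283.875 sabins (V = 1057.92 m³).
Additional absorption ΔA = 283.875 − 145.825 = 138.1 sabins.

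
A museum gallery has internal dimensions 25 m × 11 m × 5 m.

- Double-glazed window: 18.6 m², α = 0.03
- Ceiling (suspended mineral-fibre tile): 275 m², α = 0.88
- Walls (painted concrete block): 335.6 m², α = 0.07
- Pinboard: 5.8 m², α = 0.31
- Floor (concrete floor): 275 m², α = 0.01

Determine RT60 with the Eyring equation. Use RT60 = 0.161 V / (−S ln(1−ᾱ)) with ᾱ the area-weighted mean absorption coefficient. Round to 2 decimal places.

0.69 sec

S = Σ Sᵢ = 910.0 m².
Σ(Sᵢαᵢ) = 18.6·0.03 + 275·0.88 + 335.6·0.07 + 5.8·0.31 + 275·0.01 = 270.598.
ᾱ = 270.598 / 910.0 = 0.2974.
−S·ln(1−ᾱ) = −910.0 × ln(1 − 0.2974) = 321.200.
V = 25 × 11 × 5 = 1375 m³.
RT60 = 0.161 × 1375 / 321.200 = 0.69 s.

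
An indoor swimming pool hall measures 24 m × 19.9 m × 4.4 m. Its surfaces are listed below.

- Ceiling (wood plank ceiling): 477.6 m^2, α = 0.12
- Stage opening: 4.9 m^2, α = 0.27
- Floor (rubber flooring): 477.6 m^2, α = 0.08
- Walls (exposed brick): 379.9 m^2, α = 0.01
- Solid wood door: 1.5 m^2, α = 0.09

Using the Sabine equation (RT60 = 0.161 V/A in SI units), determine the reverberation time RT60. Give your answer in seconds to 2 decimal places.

3.36 seconds

A = Σ Sᵢαᵢ = 477.6*0.12 + 4.9*0.27 + 477.6*0.08 + 379.9*0.01 + 1.5*0.09 = 100.777 sabins.
V = 24·19.9·4.4 = 2101.44 m³.
RT60 = 0.161 · V / A = 0.161 × 2101.44 / 100.777 = 3.36 s.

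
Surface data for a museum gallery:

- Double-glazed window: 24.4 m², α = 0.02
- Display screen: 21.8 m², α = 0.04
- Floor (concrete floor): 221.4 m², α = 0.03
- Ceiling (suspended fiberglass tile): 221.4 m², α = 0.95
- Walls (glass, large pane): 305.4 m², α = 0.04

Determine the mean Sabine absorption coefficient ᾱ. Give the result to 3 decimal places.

0.290

Total surface area S = 794.4 m².
Σ(Sᵢαᵢ) = 24.4*0.02 + 21.8*0.04 + 221.4*0.03 + 221.4*0.95 + 305.4*0.04 = 230.548.
ᾱ = 230.548 / 794.4 = 0.290.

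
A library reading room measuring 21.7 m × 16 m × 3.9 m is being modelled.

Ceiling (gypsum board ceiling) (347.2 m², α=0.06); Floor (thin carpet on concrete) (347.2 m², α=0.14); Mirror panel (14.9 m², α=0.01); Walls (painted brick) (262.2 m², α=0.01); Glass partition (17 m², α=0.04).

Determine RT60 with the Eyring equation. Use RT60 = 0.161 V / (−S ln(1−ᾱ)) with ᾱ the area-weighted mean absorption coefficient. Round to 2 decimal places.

2.88 sec

Total surface area S = 347.2 + 347.2 + 14.9 + 262.2 + 17 = 988.5 m².
Absorption A = 347.2×0.06 + 347.2×0.14 + 14.9×0.01 + 262.2×0.01 + 17×0.04 = 72.891 sabins.
ᾱ = 72.891 / 988.5 = 0.0737.
Eyring denominator: −S ln(1−ᾱ) = 75.677.
V = 21.7 × 16 × 3.9 = 1354.08 m³.
RT60 = 0.161 × 1354.08 / 75.677 = 2.88 s.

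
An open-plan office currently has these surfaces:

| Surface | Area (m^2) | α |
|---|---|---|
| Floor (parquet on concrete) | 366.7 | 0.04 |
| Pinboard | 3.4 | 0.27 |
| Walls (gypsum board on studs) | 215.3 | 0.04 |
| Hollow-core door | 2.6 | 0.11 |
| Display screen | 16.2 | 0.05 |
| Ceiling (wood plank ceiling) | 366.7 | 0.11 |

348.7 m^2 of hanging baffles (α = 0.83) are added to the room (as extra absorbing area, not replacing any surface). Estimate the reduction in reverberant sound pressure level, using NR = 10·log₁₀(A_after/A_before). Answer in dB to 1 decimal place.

Equivalent absorption area: A_before = 366.7*0.04 + 3.4*0.27 + 215.3*0.04 + 2.6*0.11 + 16.2*0.05 + 366.7*0.11 = 65.631 m^2.
Treatment contributes 348.7·0.83 = 289.421 sabins.
New total A_after = 355.052 sabins.
NR = 10·log₁₀(355.052/65.631) = 7.3 dB.

7.3 dB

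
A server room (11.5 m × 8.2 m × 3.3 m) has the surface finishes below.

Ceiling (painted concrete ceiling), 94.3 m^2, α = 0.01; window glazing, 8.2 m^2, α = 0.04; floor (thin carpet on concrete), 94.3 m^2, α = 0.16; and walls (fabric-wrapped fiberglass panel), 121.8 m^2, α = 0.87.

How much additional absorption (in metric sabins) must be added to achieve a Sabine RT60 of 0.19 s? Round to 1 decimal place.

A₁ = Σ Sᵢαᵢ = 94.3·0.01 + 8.2·0.04 + 94.3·0.16 + 121.8·0.87 = 122.325 sabins.
V = 311.19 m³. Required absorption A₂ = 0.161 × 311.19 / 0.19 = 263.693 sabins.
ΔA = A₂ − A₁ = 263.693 − 122.325 = 141.4 sabins.

141.4 sabins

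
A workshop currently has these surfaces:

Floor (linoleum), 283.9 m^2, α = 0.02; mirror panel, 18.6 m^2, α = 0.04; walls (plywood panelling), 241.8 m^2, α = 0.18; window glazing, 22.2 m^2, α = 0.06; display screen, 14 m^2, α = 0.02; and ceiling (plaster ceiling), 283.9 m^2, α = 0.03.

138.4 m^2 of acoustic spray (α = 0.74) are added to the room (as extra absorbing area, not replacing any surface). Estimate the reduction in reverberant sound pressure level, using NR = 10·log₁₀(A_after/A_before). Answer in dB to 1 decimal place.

Total absorption A_before = 283.9×0.02 + 18.6×0.04 + 241.8×0.18 + 22.2×0.06 + 14×0.02 + 283.9×0.03
  = 5.678 + 0.744 + 43.524 + 1.332 + 0.280 + 8.517 = 60.075 m^2 sabins.
Added absorption = 138.4 × 0.74 = 102.416 sabins.
New total A_after = 162.491 sabins.
NR = 10·log₁₀(162.491/60.075) = 4.3 dB.

4.3 dB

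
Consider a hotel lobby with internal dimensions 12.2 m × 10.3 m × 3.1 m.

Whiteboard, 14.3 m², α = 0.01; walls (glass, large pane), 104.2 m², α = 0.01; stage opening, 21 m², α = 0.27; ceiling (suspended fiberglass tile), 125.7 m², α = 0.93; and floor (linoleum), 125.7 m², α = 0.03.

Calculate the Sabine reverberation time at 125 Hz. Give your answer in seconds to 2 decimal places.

Equivalent absorption area: A = 14.3×0.01 + 104.2×0.01 + 21×0.27 + 125.7×0.93 + 125.7×0.03 = 127.527 m².
V = 12.2·10.3·3.1 = 389.546 m³.
RT60 = 0.161 · V / A = 0.161 × 389.546 / 127.527 = 0.49 s.

0.49 s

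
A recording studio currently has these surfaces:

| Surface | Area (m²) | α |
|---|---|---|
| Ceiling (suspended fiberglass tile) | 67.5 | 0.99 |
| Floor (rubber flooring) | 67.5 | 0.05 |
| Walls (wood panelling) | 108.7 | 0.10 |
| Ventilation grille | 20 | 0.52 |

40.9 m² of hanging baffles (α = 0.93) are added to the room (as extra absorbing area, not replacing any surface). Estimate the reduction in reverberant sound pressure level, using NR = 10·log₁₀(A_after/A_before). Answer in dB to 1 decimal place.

A_before = Σ Sᵢαᵢ = 67.5×0.99 + 67.5×0.05 + 108.7×0.10 + 20×0.52 = 91.470 sabins.
Treatment contributes 40.9·0.93 = 38.037 sabins.
A_after = 91.470 + 38.037 = 129.507 sabins.
NR = 10·log₁₀(129.507/91.470) = 1.5 dB.

1.5 dB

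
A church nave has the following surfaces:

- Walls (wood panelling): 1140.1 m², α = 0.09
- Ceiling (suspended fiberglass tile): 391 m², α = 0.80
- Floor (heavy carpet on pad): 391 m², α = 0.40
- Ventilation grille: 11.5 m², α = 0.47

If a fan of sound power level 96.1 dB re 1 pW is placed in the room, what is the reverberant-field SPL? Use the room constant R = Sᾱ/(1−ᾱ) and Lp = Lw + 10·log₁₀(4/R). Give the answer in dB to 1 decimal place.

73.0 dB

Σ(Sᵢαᵢ) = 1140.1×0.09 + 391×0.80 + 391×0.40 + 11.5×0.47 = 577.214; total area S = 1933.6 m².
ᾱ = 577.214/1933.6 = 0.2985; R = Sᾱ/(1−ᾱ) = 577.214/(1−0.2985) = 822.828 m².
Lp = 96.1 + 10·log₁₀(4/822.828) = 96.1 + (-23.13) = 73.0 dB.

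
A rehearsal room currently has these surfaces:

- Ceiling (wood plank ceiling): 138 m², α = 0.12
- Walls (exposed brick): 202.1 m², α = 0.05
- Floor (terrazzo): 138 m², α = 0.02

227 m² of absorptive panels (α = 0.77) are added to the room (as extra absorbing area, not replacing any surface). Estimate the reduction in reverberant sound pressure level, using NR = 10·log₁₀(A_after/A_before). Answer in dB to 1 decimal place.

Total absorption A_before = 138×0.12 + 202.1×0.05 + 138×0.02
  = 16.560 + 10.105 + 2.760 = 29.425 m² sabins.
Treatment contributes 227·0.77 = 174.790 sabins.
New total A_after = 204.215 sabins.
Reduction = 10 log₁₀(A_after/A_before) = 10 log₁₀(6.9402) = 8.4 dB.

8.4 dB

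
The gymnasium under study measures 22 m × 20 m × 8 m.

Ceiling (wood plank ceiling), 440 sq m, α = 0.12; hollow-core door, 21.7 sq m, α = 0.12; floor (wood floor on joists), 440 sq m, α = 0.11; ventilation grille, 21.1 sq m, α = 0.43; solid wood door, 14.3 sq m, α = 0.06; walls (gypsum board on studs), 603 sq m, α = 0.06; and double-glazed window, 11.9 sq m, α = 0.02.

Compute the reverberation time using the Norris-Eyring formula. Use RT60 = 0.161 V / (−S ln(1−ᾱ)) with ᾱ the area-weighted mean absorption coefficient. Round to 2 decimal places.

3.59 s

S = Σ Sᵢ = 1552.0 sq m.
Σ(Sᵢαᵢ) = 440×0.12 + 21.7×0.12 + 440×0.11 + 21.1×0.43 + 14.3×0.06 + 603×0.06 + 11.9×0.02 = 150.153.
ᾱ = 150.153 / 1552.0 = 0.0967.
Eyring denominator: −S ln(1−ᾱ) = 157.839.
V = 22 × 20 × 8 = 3520 m³.
T = 0.161·V/[−S·ln(1−ᾱ)] = 0.161·3520/157.839 = 3.59 s.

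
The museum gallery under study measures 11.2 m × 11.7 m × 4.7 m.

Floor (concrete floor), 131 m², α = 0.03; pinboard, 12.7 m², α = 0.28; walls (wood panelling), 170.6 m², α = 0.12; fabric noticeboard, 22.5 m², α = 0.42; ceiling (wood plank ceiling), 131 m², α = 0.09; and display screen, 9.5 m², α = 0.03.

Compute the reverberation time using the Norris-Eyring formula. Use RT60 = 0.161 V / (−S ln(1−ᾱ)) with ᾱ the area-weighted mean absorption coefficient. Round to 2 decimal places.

Total surface area S = 131 + 12.7 + 170.6 + 22.5 + 131 + 9.5 = 477.3 m².
Σ(Sᵢαᵢ) = 131×0.03 + 12.7×0.28 + 170.6×0.12 + 22.5×0.42 + 131×0.09 + 9.5×0.03 = 49.483.
Mean coefficient ᾱ = A/S = 0.1037.
Eyring denominator: −S ln(1−ᾱ) = 52.255.
V = 11.2 × 11.7 × 4.7 = 615.888 m³.
T = 0.161·V/[−S·ln(1−ᾱ)] = 0.161·615.888/52.255 = 1.90 s.

1.90 s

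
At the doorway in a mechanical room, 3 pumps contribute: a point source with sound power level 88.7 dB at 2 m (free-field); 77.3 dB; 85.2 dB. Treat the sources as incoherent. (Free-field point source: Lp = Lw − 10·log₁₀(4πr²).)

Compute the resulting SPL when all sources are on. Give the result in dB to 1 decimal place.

86.0 dB

Source at 2 m: Lp = 88.7 − 10·log₁₀(4π·2²) = 88.7 − 10·log₁₀(50.265) = 71.7 dB.
Converting to relative power and adding: 10^(71.7/10) + 10^(77.3/10) + 10^(85.2/10) = 3.996e+08.
L_total = 10·log₁₀(3.996e+08) = 86.0 dB.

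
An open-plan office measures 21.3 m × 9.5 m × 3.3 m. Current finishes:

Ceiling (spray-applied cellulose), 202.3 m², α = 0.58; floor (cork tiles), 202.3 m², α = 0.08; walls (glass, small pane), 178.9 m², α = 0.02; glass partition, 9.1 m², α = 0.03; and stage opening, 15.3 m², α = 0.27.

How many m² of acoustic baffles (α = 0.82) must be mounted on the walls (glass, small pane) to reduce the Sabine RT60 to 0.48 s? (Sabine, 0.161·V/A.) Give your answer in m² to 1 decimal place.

Total absorption A₁ = 202.3*0.58 + 202.3*0.08 + 178.9*0.02 + 9.1*0.03 + 15.3*0.27
  = 117.334 + 16.184 + 3.578 + 0.273 + 4.131 = 141.500 m² sabins.
Required A₂ = 0.161·667.755/0.48 = 223.976 sabins.
ΔA needed = 223.976 − 141.500 = 82.476 sabins.
Net gain per m²: Δα = 0.82 − 0.02 = 0.80.
Panel area = 82.476 / 0.80 = 103.1 m².

103.1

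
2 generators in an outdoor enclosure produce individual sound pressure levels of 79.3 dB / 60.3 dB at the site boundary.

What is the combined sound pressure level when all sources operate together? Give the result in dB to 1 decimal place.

79.4 dB

Sum in the linear (power) domain: Σ 10^(Lᵢ/10) = 10^(79.3/10) + 10^(60.3/10) = 8.619e+07.
Combined level = 10 log₁₀(8.619e+07) = 79.4 dB.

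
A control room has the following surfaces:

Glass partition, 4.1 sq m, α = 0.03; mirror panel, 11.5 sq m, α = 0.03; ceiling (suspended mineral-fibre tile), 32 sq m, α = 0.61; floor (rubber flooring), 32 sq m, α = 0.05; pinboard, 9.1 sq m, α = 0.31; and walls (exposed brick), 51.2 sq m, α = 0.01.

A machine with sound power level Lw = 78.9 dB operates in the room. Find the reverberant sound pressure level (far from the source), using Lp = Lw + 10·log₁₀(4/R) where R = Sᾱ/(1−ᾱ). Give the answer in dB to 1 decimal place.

70.1 dB

Σ(Sᵢαᵢ) = 4.1×0.03 + 11.5×0.03 + 32×0.61 + 32×0.05 + 9.1×0.31 + 51.2×0.01 = 24.921; total area S = 139.9 sq m.
ᾱ = 0.1781, so room constant R = A/(1−ᾱ) = 30.321 sq m.
Lp = 78.9 + 10·log₁₀(4/30.321) = 78.9 + (-8.80) = 70.1 dB.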